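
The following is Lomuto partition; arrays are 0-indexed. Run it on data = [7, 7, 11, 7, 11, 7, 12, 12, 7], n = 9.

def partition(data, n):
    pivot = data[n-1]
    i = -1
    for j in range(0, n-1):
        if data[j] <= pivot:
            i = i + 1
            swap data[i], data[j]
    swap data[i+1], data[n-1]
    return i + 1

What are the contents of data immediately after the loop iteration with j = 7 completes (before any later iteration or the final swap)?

[7, 7, 7, 7, 11, 11, 12, 12, 7]

pivot=7, i=-1
j=0: 7≤7, i=0, swap(0,0) ⇒ [7, 7, 11, 7, 11, 7, 12, 12, 7]
j=1: 7≤7, i=1, swap(1,1) ⇒ [7, 7, 11, 7, 11, 7, 12, 12, 7]
j=2: 11>7, skip
j=3: 7≤7, i=2, swap(2,3) ⇒ [7, 7, 7, 11, 11, 7, 12, 12, 7]
j=4: 11>7, skip
j=5: 7≤7, i=3, swap(3,5) ⇒ [7, 7, 7, 7, 11, 11, 12, 12, 7]
j=6: 12>7, skip
j=7: 12>7, skip
(after j=7) data = [7, 7, 7, 7, 11, 11, 12, 12, 7]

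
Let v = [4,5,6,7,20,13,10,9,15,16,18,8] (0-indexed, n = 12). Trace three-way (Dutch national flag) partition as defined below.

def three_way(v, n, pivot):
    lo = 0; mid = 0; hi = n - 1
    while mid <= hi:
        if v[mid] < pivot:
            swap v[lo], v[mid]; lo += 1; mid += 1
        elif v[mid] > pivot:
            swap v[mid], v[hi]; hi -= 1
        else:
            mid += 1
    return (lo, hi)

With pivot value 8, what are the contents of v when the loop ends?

[4,5,6,7,8,10,9,15,16,18,13,20]

pivot = 8; lo=0, mid=0, hi=11
v[mid]=4<8: swap v[0],v[0]; lo=1,mid=1 → [4,5,6,7,20,13,10,9,15,16,18,8]
v[mid]=5<8: swap v[1],v[1]; lo=2,mid=2 → [4,5,6,7,20,13,10,9,15,16,18,8]
v[mid]=6<8: swap v[2],v[2]; lo=3,mid=3 → [4,5,6,7,20,13,10,9,15,16,18,8]
v[mid]=7<8: swap v[3],v[3]; lo=4,mid=4 → [4,5,6,7,20,13,10,9,15,16,18,8]
v[mid]=20>8: swap v[4],v[11]; hi=10 → [4,5,6,7,8,13,10,9,15,16,18,20]
v[mid]=8=8: mid=5
v[mid]=13>8: swap v[5],v[10]; hi=9 → [4,5,6,7,8,18,10,9,15,16,13,20]
v[mid]=18>8: swap v[5],v[9]; hi=8 → [4,5,6,7,8,16,10,9,15,18,13,20]
v[mid]=16>8: swap v[5],v[8]; hi=7 → [4,5,6,7,8,15,10,9,16,18,13,20]
v[mid]=15>8: swap v[5],v[7]; hi=6 → [4,5,6,7,8,9,10,15,16,18,13,20]
v[mid]=9>8: swap v[5],v[6]; hi=5 → [4,5,6,7,8,10,9,15,16,18,13,20]
v[mid]=10>8: swap v[5],v[5]; hi=4 → [4,5,6,7,8,10,9,15,16,18,13,20]
end: lo=4, hi=4; v = [4,5,6,7,8,10,9,15,16,18,13,20]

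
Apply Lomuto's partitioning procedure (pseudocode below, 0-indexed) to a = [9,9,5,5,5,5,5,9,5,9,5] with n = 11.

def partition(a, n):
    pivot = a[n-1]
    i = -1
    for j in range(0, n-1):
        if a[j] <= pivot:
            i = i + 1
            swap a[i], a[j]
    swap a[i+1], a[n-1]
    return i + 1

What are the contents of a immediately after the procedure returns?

[5,5,5,5,5,5,5,9,9,9,9]

pivot=5, i=-1
j=0: 9>5, skip
j=1: 9>5, skip
j=2: 5≤5, i=0, swap(0,2) ⇒ [5,9,9,5,5,5,5,9,5,9,5]
j=3: 5≤5, i=1, swap(1,3) ⇒ [5,5,9,9,5,5,5,9,5,9,5]
j=4: 5≤5, i=2, swap(2,4) ⇒ [5,5,5,9,9,5,5,9,5,9,5]
j=5: 5≤5, i=3, swap(3,5) ⇒ [5,5,5,5,9,9,5,9,5,9,5]
j=6: 5≤5, i=4, swap(4,6) ⇒ [5,5,5,5,5,9,9,9,5,9,5]
j=7: 9>5, skip
j=8: 5≤5, i=5, swap(5,8) ⇒ [5,5,5,5,5,5,9,9,9,9,5]
j=9: 9>5, skip
swap(6,10) ⇒ [5,5,5,5,5,5,5,9,9,9,9]; return 6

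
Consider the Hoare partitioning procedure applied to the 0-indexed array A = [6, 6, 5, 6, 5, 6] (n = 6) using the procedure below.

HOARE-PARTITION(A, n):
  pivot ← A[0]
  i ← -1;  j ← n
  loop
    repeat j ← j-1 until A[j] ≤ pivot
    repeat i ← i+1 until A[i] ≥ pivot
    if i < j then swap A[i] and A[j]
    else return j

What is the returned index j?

3

pivot = A[0] = 6; i = -1, j = 6
j→5 (A[5]=6≤6), i→0 (A[0]=6≥6); i<j, swap → [6, 6, 5, 6, 5, 6]
j→4 (A[4]=5≤6), i→1 (A[1]=6≥6); i<j, swap → [6, 5, 5, 6, 6, 6]
j→3, i→3; i≥j, return j=3. A = [6, 5, 5, 6, 6, 6]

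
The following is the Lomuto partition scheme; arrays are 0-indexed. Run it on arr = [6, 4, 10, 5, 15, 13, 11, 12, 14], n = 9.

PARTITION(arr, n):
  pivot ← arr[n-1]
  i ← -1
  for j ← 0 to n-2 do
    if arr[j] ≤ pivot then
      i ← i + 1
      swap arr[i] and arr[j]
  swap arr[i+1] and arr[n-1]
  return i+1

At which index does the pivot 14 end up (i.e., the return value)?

7

pivot = arr[8] = 14; i = -1
j=0: arr[0]=6 ≤ 14 → i=0, swap arr[0],arr[0] (no change) → [6, 4, 10, 5, 15, 13, 11, 12, 14]
j=1: arr[1]=4 ≤ 14 → i=1, swap arr[1],arr[1] (no change) → [6, 4, 10, 5, 15, 13, 11, 12, 14]
j=2: arr[2]=10 ≤ 14 → i=2, swap arr[2],arr[2] (no change) → [6, 4, 10, 5, 15, 13, 11, 12, 14]
j=3: arr[3]=5 ≤ 14 → i=3, swap arr[3],arr[3] (no change) → [6, 4, 10, 5, 15, 13, 11, 12, 14]
j=4: arr[4]=15 > 14 → no swap
j=5: arr[5]=13 ≤ 14 → i=4, swap arr[4],arr[5] → [6, 4, 10, 5, 13, 15, 11, 12, 14]
j=6: arr[6]=11 ≤ 14 → i=5, swap arr[5],arr[6] → [6, 4, 10, 5, 13, 11, 15, 12, 14]
j=7: arr[7]=12 ≤ 14 → i=6, swap arr[6],arr[7] → [6, 4, 10, 5, 13, 11, 12, 15, 14]
final swap arr[7],arr[8] → [6, 4, 10, 5, 13, 11, 12, 14, 15]; return 7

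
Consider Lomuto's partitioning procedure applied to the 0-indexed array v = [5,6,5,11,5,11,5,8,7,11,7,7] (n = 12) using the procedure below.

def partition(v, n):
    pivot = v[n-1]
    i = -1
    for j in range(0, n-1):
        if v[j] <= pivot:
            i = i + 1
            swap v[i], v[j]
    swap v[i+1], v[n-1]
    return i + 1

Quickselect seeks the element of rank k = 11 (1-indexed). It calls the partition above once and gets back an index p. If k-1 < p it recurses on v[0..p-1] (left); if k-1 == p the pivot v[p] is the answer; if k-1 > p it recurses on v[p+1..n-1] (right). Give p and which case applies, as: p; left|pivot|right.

7; right

pivot = v[11] = 7; i = -1
j=0: v[0]=5 ≤ 7 → i=0, swap v[0],v[0] (no change) → [5,6,5,11,5,11,5,8,7,11,7,7]
j=1: v[1]=6 ≤ 7 → i=1, swap v[1],v[1] (no change) → [5,6,5,11,5,11,5,8,7,11,7,7]
j=2: v[2]=5 ≤ 7 → i=2, swap v[2],v[2] (no change) → [5,6,5,11,5,11,5,8,7,11,7,7]
j=3: v[3]=11 > 7 → no swap
j=4: v[4]=5 ≤ 7 → i=3, swap v[3],v[4] → [5,6,5,5,11,11,5,8,7,11,7,7]
j=5: v[5]=11 > 7 → no swap
j=6: v[6]=5 ≤ 7 → i=4, swap v[4],v[6] → [5,6,5,5,5,11,11,8,7,11,7,7]
j=7: v[7]=8 > 7 → no swap
j=8: v[8]=7 ≤ 7 → i=5, swap v[5],v[8] → [5,6,5,5,5,7,11,8,11,11,7,7]
j=9: v[9]=11 > 7 → no swap
j=10: v[10]=7 ≤ 7 → i=6, swap v[6],v[10] → [5,6,5,5,5,7,7,8,11,11,11,7]
final swap v[7],v[11] → [5,6,5,5,5,7,7,7,11,11,11,8]; return 7
p = 7; k-1 = 10 > 7 ⇒ right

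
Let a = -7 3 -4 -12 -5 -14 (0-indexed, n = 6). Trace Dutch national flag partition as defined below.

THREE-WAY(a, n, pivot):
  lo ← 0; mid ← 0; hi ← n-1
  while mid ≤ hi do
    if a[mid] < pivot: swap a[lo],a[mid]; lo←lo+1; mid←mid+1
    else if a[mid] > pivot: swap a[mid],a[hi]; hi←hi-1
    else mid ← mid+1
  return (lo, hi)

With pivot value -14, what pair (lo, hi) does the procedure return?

pivot = -14; lo=0, mid=0, hi=5
a[mid]=-7>-14: swap a[0],a[5]; hi=4 → -14 3 -4 -12 -5 -7
a[mid]=-14=-14: mid=1
a[mid]=3>-14: swap a[1],a[4]; hi=3 → -14 -5 -4 -12 3 -7
a[mid]=-5>-14: swap a[1],a[3]; hi=2 → -14 -12 -4 -5 3 -7
a[mid]=-12>-14: swap a[1],a[2]; hi=1 → -14 -4 -12 -5 3 -7
a[mid]=-4>-14: swap a[1],a[1]; hi=0 → -14 -4 -12 -5 3 -7
end: lo=0, hi=0; a = -14 -4 -12 -5 3 -7

(0, 0)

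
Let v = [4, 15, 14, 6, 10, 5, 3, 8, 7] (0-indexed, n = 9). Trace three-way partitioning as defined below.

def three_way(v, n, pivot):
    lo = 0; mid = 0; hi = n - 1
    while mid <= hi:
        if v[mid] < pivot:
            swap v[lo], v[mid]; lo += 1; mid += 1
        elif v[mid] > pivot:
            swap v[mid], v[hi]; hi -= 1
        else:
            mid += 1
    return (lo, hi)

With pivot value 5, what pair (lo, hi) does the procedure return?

lo=0 mid=0 hi=8
4<5: swap(0,0), lo=1 mid=1 ⇒ [4, 15, 14, 6, 10, 5, 3, 8, 7]
15>5: swap(1,8), hi=7 ⇒ [4, 7, 14, 6, 10, 5, 3, 8, 15]
7>5: swap(1,7), hi=6 ⇒ [4, 8, 14, 6, 10, 5, 3, 7, 15]
8>5: swap(1,6), hi=5 ⇒ [4, 3, 14, 6, 10, 5, 8, 7, 15]
3<5: swap(1,1), lo=2 mid=2 ⇒ [4, 3, 14, 6, 10, 5, 8, 7, 15]
14>5: swap(2,5), hi=4 ⇒ [4, 3, 5, 6, 10, 14, 8, 7, 15]
5=5: mid=3
6>5: swap(3,4), hi=3 ⇒ [4, 3, 5, 10, 6, 14, 8, 7, 15]
10>5: swap(3,3), hi=2 ⇒ [4, 3, 5, 10, 6, 14, 8, 7, 15]
done. lo=2 hi=2; v=[4, 3, 5, 10, 6, 14, 8, 7, 15]

(2, 2)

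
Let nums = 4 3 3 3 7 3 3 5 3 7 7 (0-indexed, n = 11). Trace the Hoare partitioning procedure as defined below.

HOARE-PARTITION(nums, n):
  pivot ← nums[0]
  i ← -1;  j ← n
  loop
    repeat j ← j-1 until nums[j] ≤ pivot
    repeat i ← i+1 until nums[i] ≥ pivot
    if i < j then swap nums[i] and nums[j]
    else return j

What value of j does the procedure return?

pivot=4
j stops at 8 (3), i stops at 0 (4); swap ⇒ 3 3 3 3 7 3 3 5 4 7 7
j stops at 6 (3), i stops at 4 (7); swap ⇒ 3 3 3 3 3 3 7 5 4 7 7
j stops at 5, i stops at 6; i≥j ⇒ return 5. nums=3 3 3 3 3 3 7 5 4 7 7

5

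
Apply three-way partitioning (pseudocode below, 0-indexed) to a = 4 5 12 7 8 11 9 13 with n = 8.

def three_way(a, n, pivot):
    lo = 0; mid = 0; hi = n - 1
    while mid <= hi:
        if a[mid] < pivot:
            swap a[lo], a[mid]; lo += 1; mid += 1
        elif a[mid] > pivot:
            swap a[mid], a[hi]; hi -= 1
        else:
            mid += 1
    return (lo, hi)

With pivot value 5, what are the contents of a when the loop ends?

pivot = 5; lo=0, mid=0, hi=7
a[mid]=4<5: swap a[0],a[0]; lo=1,mid=1 → 4 5 12 7 8 11 9 13
a[mid]=5=5: mid=2
a[mid]=12>5: swap a[2],a[7]; hi=6 → 4 5 13 7 8 11 9 12
a[mid]=13>5: swap a[2],a[6]; hi=5 → 4 5 9 7 8 11 13 12
a[mid]=9>5: swap a[2],a[5]; hi=4 → 4 5 11 7 8 9 13 12
a[mid]=11>5: swap a[2],a[4]; hi=3 → 4 5 8 7 11 9 13 12
a[mid]=8>5: swap a[2],a[3]; hi=2 → 4 5 7 8 11 9 13 12
a[mid]=7>5: swap a[2],a[2]; hi=1 → 4 5 7 8 11 9 13 12
end: lo=1, hi=1; a = 4 5 7 8 11 9 13 12

4 5 7 8 11 9 13 12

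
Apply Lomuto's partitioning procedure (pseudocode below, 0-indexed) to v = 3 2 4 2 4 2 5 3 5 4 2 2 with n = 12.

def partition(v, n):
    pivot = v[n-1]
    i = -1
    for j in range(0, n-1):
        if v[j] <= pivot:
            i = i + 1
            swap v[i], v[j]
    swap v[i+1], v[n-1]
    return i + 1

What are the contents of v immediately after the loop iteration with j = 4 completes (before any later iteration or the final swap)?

2 2 4 3 4 2 5 3 5 4 2 2

pivot=2, i=-1
j=0: 3>2, skip
j=1: 2≤2, i=0, swap(0,1) ⇒ 2 3 4 2 4 2 5 3 5 4 2 2
j=2: 4>2, skip
j=3: 2≤2, i=1, swap(1,3) ⇒ 2 2 4 3 4 2 5 3 5 4 2 2
j=4: 4>2, skip
(after j=4) v = 2 2 4 3 4 2 5 3 5 4 2 2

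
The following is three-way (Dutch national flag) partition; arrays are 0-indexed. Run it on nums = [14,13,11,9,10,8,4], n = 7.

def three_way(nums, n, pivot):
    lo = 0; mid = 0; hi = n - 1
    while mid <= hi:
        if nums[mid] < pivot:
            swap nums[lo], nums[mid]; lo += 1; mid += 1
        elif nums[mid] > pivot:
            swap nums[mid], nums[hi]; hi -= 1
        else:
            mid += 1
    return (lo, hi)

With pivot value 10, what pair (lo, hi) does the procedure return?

(3, 3)

pivot = 10; lo=0, mid=0, hi=6
nums[mid]=14>10: swap nums[0],nums[6]; hi=5 → [4,13,11,9,10,8,14]
nums[mid]=4<10: swap nums[0],nums[0]; lo=1,mid=1 → [4,13,11,9,10,8,14]
nums[mid]=13>10: swap nums[1],nums[5]; hi=4 → [4,8,11,9,10,13,14]
nums[mid]=8<10: swap nums[1],nums[1]; lo=2,mid=2 → [4,8,11,9,10,13,14]
nums[mid]=11>10: swap nums[2],nums[4]; hi=3 → [4,8,10,9,11,13,14]
nums[mid]=10=10: mid=3
nums[mid]=9<10: swap nums[2],nums[3]; lo=3,mid=4 → [4,8,9,10,11,13,14]
end: lo=3, hi=3; nums = [4,8,9,10,11,13,14]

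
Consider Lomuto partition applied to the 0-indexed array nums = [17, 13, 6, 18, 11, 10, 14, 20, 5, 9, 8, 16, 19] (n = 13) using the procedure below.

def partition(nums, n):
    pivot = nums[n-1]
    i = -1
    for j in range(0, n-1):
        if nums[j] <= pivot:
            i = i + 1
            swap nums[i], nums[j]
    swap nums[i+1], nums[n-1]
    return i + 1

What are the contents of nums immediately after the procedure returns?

pivot=19, i=-1
j=0: 17≤19, i=0, swap(0,0) ⇒ [17, 13, 6, 18, 11, 10, 14, 20, 5, 9, 8, 16, 19]
j=1: 13≤19, i=1, swap(1,1) ⇒ [17, 13, 6, 18, 11, 10, 14, 20, 5, 9, 8, 16, 19]
j=2: 6≤19, i=2, swap(2,2) ⇒ [17, 13, 6, 18, 11, 10, 14, 20, 5, 9, 8, 16, 19]
j=3: 18≤19, i=3, swap(3,3) ⇒ [17, 13, 6, 18, 11, 10, 14, 20, 5, 9, 8, 16, 19]
j=4: 11≤19, i=4, swap(4,4) ⇒ [17, 13, 6, 18, 11, 10, 14, 20, 5, 9, 8, 16, 19]
j=5: 10≤19, i=5, swap(5,5) ⇒ [17, 13, 6, 18, 11, 10, 14, 20, 5, 9, 8, 16, 19]
j=6: 14≤19, i=6, swap(6,6) ⇒ [17, 13, 6, 18, 11, 10, 14, 20, 5, 9, 8, 16, 19]
j=7: 20>19, skip
j=8: 5≤19, i=7, swap(7,8) ⇒ [17, 13, 6, 18, 11, 10, 14, 5, 20, 9, 8, 16, 19]
j=9: 9≤19, i=8, swap(8,9) ⇒ [17, 13, 6, 18, 11, 10, 14, 5, 9, 20, 8, 16, 19]
j=10: 8≤19, i=9, swap(9,10) ⇒ [17, 13, 6, 18, 11, 10, 14, 5, 9, 8, 20, 16, 19]
j=11: 16≤19, i=10, swap(10,11) ⇒ [17, 13, 6, 18, 11, 10, 14, 5, 9, 8, 16, 20, 19]
swap(11,12) ⇒ [17, 13, 6, 18, 11, 10, 14, 5, 9, 8, 16, 19, 20]; return 11

[17, 13, 6, 18, 11, 10, 14, 5, 9, 8, 16, 19, 20]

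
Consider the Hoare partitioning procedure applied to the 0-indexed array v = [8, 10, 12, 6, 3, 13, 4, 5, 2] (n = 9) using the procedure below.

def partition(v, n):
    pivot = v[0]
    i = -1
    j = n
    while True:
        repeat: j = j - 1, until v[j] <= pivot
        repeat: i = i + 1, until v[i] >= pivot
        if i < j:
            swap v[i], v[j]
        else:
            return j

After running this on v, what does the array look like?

[2, 5, 4, 6, 3, 13, 12, 10, 8]

pivot=8
j stops at 8 (2), i stops at 0 (8); swap ⇒ [2, 10, 12, 6, 3, 13, 4, 5, 8]
j stops at 7 (5), i stops at 1 (10); swap ⇒ [2, 5, 12, 6, 3, 13, 4, 10, 8]
j stops at 6 (4), i stops at 2 (12); swap ⇒ [2, 5, 4, 6, 3, 13, 12, 10, 8]
j stops at 4, i stops at 5; i≥j ⇒ return 4. v=[2, 5, 4, 6, 3, 13, 12, 10, 8]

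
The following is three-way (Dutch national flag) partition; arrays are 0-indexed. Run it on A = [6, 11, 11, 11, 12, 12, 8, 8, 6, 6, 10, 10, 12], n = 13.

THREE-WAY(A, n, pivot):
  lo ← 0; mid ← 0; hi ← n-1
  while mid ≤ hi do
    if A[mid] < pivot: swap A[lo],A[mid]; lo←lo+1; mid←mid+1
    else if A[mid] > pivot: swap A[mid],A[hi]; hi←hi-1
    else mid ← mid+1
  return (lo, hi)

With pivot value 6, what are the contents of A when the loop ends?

lo=0 mid=0 hi=12
6=6: mid=1
11>6: swap(1,12), hi=11 ⇒ [6, 12, 11, 11, 12, 12, 8, 8, 6, 6, 10, 10, 11]
12>6: swap(1,11), hi=10 ⇒ [6, 10, 11, 11, 12, 12, 8, 8, 6, 6, 10, 12, 11]
10>6: swap(1,10), hi=9 ⇒ [6, 10, 11, 11, 12, 12, 8, 8, 6, 6, 10, 12, 11]
10>6: swap(1,9), hi=8 ⇒ [6, 6, 11, 11, 12, 12, 8, 8, 6, 10, 10, 12, 11]
6=6: mid=2
11>6: swap(2,8), hi=7 ⇒ [6, 6, 6, 11, 12, 12, 8, 8, 11, 10, 10, 12, 11]
6=6: mid=3
11>6: swap(3,7), hi=6 ⇒ [6, 6, 6, 8, 12, 12, 8, 11, 11, 10, 10, 12, 11]
8>6: swap(3,6), hi=5 ⇒ [6, 6, 6, 8, 12, 12, 8, 11, 11, 10, 10, 12, 11]
8>6: swap(3,5), hi=4 ⇒ [6, 6, 6, 12, 12, 8, 8, 11, 11, 10, 10, 12, 11]
12>6: swap(3,4), hi=3 ⇒ [6, 6, 6, 12, 12, 8, 8, 11, 11, 10, 10, 12, 11]
12>6: swap(3,3), hi=2 ⇒ [6, 6, 6, 12, 12, 8, 8, 11, 11, 10, 10, 12, 11]
done. lo=0 hi=2; A=[6, 6, 6, 12, 12, 8, 8, 11, 11, 10, 10, 12, 11]

[6, 6, 6, 12, 12, 8, 8, 11, 11, 10, 10, 12, 11]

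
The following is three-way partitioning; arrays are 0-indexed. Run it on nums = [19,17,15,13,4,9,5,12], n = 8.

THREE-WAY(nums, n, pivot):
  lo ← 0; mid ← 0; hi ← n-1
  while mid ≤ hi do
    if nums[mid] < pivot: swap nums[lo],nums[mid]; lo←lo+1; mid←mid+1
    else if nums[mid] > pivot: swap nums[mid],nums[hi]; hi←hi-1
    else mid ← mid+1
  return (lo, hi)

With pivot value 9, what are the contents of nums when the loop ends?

pivot = 9; lo=0, mid=0, hi=7
nums[mid]=19>9: swap nums[0],nums[7]; hi=6 → [12,17,15,13,4,9,5,19]
nums[mid]=12>9: swap nums[0],nums[6]; hi=5 → [5,17,15,13,4,9,12,19]
nums[mid]=5<9: swap nums[0],nums[0]; lo=1,mid=1 → [5,17,15,13,4,9,12,19]
nums[mid]=17>9: swap nums[1],nums[5]; hi=4 → [5,9,15,13,4,17,12,19]
nums[mid]=9=9: mid=2
nums[mid]=15>9: swap nums[2],nums[4]; hi=3 → [5,9,4,13,15,17,12,19]
nums[mid]=4<9: swap nums[1],nums[2]; lo=2,mid=3 → [5,4,9,13,15,17,12,19]
nums[mid]=13>9: swap nums[3],nums[3]; hi=2 → [5,4,9,13,15,17,12,19]
end: lo=2, hi=2; nums = [5,4,9,13,15,17,12,19]

[5,4,9,13,15,17,12,19]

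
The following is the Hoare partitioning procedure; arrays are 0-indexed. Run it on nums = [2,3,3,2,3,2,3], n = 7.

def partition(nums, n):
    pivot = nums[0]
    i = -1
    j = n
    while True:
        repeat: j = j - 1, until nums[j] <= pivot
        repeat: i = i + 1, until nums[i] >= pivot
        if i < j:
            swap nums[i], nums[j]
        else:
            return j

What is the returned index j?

pivot = nums[0] = 2; i = -1, j = 7
j→5 (nums[5]=2≤2), i→0 (nums[0]=2≥2); i<j, swap → [2,3,3,2,3,2,3]
j→3 (nums[3]=2≤2), i→1 (nums[1]=3≥2); i<j, swap → [2,2,3,3,3,2,3]
j→1, i→2; i≥j, return j=1. nums = [2,2,3,3,3,2,3]

1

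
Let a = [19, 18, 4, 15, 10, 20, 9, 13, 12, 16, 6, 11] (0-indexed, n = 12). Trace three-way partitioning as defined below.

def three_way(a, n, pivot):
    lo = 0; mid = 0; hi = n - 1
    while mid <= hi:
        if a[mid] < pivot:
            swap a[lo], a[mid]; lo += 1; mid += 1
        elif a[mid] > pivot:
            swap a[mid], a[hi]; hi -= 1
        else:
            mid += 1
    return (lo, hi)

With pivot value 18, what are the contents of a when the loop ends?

[11, 4, 15, 10, 6, 9, 13, 12, 16, 18, 20, 19]

pivot = 18; lo=0, mid=0, hi=11
a[mid]=19>18: swap a[0],a[11]; hi=10 → [11, 18, 4, 15, 10, 20, 9, 13, 12, 16, 6, 19]
a[mid]=11<18: swap a[0],a[0]; lo=1,mid=1 → [11, 18, 4, 15, 10, 20, 9, 13, 12, 16, 6, 19]
a[mid]=18=18: mid=2
a[mid]=4<18: swap a[1],a[2]; lo=2,mid=3 → [11, 4, 18, 15, 10, 20, 9, 13, 12, 16, 6, 19]
a[mid]=15<18: swap a[2],a[3]; lo=3,mid=4 → [11, 4, 15, 18, 10, 20, 9, 13, 12, 16, 6, 19]
a[mid]=10<18: swap a[3],a[4]; lo=4,mid=5 → [11, 4, 15, 10, 18, 20, 9, 13, 12, 16, 6, 19]
a[mid]=20>18: swap a[5],a[10]; hi=9 → [11, 4, 15, 10, 18, 6, 9, 13, 12, 16, 20, 19]
a[mid]=6<18: swap a[4],a[5]; lo=5,mid=6 → [11, 4, 15, 10, 6, 18, 9, 13, 12, 16, 20, 19]
a[mid]=9<18: swap a[5],a[6]; lo=6,mid=7 → [11, 4, 15, 10, 6, 9, 18, 13, 12, 16, 20, 19]
a[mid]=13<18: swap a[6],a[7]; lo=7,mid=8 → [11, 4, 15, 10, 6, 9, 13, 18, 12, 16, 20, 19]
a[mid]=12<18: swap a[7],a[8]; lo=8,mid=9 → [11, 4, 15, 10, 6, 9, 13, 12, 18, 16, 20, 19]
a[mid]=16<18: swap a[8],a[9]; lo=9,mid=10 → [11, 4, 15, 10, 6, 9, 13, 12, 16, 18, 20, 19]
end: lo=9, hi=9; a = [11, 4, 15, 10, 6, 9, 13, 12, 16, 18, 20, 19]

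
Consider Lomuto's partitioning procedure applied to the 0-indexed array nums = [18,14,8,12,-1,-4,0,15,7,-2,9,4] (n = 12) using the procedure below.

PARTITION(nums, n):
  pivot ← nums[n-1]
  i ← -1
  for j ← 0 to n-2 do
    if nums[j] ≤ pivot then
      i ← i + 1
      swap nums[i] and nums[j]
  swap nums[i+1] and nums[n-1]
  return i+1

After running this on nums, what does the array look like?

pivot=4, i=-1
j=0: 18>4, skip
j=1: 14>4, skip
j=2: 8>4, skip
j=3: 12>4, skip
j=4: -1≤4, i=0, swap(0,4) ⇒ [-1,14,8,12,18,-4,0,15,7,-2,9,4]
j=5: -4≤4, i=1, swap(1,5) ⇒ [-1,-4,8,12,18,14,0,15,7,-2,9,4]
j=6: 0≤4, i=2, swap(2,6) ⇒ [-1,-4,0,12,18,14,8,15,7,-2,9,4]
j=7: 15>4, skip
j=8: 7>4, skip
j=9: -2≤4, i=3, swap(3,9) ⇒ [-1,-4,0,-2,18,14,8,15,7,12,9,4]
j=10: 9>4, skip
swap(4,11) ⇒ [-1,-4,0,-2,4,14,8,15,7,12,9,18]; return 4

[-1,-4,0,-2,4,14,8,15,7,12,9,18]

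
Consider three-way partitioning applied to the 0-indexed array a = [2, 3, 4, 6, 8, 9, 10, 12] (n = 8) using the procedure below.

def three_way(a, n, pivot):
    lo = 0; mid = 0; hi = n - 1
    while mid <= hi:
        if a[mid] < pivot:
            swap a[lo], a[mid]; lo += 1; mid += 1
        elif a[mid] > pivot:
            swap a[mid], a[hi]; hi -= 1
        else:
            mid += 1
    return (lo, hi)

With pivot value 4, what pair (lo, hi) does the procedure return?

(2, 2)

lo=0 mid=0 hi=7
2<4: swap(0,0), lo=1 mid=1 ⇒ [2, 3, 4, 6, 8, 9, 10, 12]
3<4: swap(1,1), lo=2 mid=2 ⇒ [2, 3, 4, 6, 8, 9, 10, 12]
4=4: mid=3
6>4: swap(3,7), hi=6 ⇒ [2, 3, 4, 12, 8, 9, 10, 6]
12>4: swap(3,6), hi=5 ⇒ [2, 3, 4, 10, 8, 9, 12, 6]
10>4: swap(3,5), hi=4 ⇒ [2, 3, 4, 9, 8, 10, 12, 6]
9>4: swap(3,4), hi=3 ⇒ [2, 3, 4, 8, 9, 10, 12, 6]
8>4: swap(3,3), hi=2 ⇒ [2, 3, 4, 8, 9, 10, 12, 6]
done. lo=2 hi=2; a=[2, 3, 4, 8, 9, 10, 12, 6]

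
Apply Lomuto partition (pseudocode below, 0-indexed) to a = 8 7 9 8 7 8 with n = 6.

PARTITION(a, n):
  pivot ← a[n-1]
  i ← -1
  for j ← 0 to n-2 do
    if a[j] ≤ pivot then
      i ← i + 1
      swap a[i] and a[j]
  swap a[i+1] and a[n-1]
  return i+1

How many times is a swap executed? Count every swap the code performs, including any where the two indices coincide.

pivot = a[5] = 8; i = -1
j=0: a[0]=8 ≤ 8 → i=0, swap a[0],a[0] (no change) → 8 7 9 8 7 8
j=1: a[1]=7 ≤ 8 → i=1, swap a[1],a[1] (no change) → 8 7 9 8 7 8
j=2: a[2]=9 > 8 → no swap
j=3: a[3]=8 ≤ 8 → i=2, swap a[2],a[3] → 8 7 8 9 7 8
j=4: a[4]=7 ≤ 8 → i=3, swap a[3],a[4] → 8 7 8 7 9 8
final swap a[4],a[5] → 8 7 8 7 8 9; return 4

5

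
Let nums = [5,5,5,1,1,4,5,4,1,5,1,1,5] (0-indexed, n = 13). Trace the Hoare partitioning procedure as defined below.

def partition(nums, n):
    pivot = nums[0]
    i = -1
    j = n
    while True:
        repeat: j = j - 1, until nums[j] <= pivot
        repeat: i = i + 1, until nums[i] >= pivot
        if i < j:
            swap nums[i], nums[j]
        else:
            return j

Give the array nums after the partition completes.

pivot = nums[0] = 5; i = -1, j = 13
j→12 (nums[12]=5≤5), i→0 (nums[0]=5≥5); i<j, swap → [5,5,5,1,1,4,5,4,1,5,1,1,5]
j→11 (nums[11]=1≤5), i→1 (nums[1]=5≥5); i<j, swap → [5,1,5,1,1,4,5,4,1,5,1,5,5]
j→10 (nums[10]=1≤5), i→2 (nums[2]=5≥5); i<j, swap → [5,1,1,1,1,4,5,4,1,5,5,5,5]
j→9 (nums[9]=5≤5), i→6 (nums[6]=5≥5); i<j, swap → [5,1,1,1,1,4,5,4,1,5,5,5,5]
j→8, i→9; i≥j, return j=8. nums = [5,1,1,1,1,4,5,4,1,5,5,5,5]

[5,1,1,1,1,4,5,4,1,5,5,5,5]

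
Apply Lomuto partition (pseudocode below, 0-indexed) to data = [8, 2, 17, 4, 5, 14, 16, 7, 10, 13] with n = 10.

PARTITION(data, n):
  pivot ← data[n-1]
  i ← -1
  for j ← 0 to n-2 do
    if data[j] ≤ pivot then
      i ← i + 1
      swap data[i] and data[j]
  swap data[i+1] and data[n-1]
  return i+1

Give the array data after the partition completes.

[8, 2, 4, 5, 7, 10, 13, 17, 14, 16]

pivot=13, i=-1
j=0: 8≤13, i=0, swap(0,0) ⇒ [8, 2, 17, 4, 5, 14, 16, 7, 10, 13]
j=1: 2≤13, i=1, swap(1,1) ⇒ [8, 2, 17, 4, 5, 14, 16, 7, 10, 13]
j=2: 17>13, skip
j=3: 4≤13, i=2, swap(2,3) ⇒ [8, 2, 4, 17, 5, 14, 16, 7, 10, 13]
j=4: 5≤13, i=3, swap(3,4) ⇒ [8, 2, 4, 5, 17, 14, 16, 7, 10, 13]
j=5: 14>13, skip
j=6: 16>13, skip
j=7: 7≤13, i=4, swap(4,7) ⇒ [8, 2, 4, 5, 7, 14, 16, 17, 10, 13]
j=8: 10≤13, i=5, swap(5,8) ⇒ [8, 2, 4, 5, 7, 10, 16, 17, 14, 13]
swap(6,9) ⇒ [8, 2, 4, 5, 7, 10, 13, 17, 14, 16]; return 6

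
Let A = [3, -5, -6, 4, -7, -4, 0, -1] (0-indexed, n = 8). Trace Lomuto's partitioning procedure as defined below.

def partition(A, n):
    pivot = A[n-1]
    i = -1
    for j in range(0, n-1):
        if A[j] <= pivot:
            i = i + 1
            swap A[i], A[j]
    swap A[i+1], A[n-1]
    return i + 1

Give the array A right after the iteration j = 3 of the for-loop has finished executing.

[-5, -6, 3, 4, -7, -4, 0, -1]

pivot = A[7] = -1; i = -1
j=0: A[0]=3 > -1 → no swap
j=1: A[1]=-5 ≤ -1 → i=0, swap A[0],A[1] → [-5, 3, -6, 4, -7, -4, 0, -1]
j=2: A[2]=-6 ≤ -1 → i=1, swap A[1],A[2] → [-5, -6, 3, 4, -7, -4, 0, -1]
j=3: A[3]=4 > -1 → no swap
(after j=3) A = [-5, -6, 3, 4, -7, -4, 0, -1]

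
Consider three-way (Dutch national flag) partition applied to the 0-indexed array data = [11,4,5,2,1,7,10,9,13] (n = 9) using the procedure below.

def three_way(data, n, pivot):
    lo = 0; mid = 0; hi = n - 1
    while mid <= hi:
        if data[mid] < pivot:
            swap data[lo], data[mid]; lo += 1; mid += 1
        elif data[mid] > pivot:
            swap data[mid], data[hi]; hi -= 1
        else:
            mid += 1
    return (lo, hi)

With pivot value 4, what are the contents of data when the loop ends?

[1,2,4,5,7,10,9,13,11]

pivot = 4; lo=0, mid=0, hi=8
data[mid]=11>4: swap data[0],data[8]; hi=7 → [13,4,5,2,1,7,10,9,11]
data[mid]=13>4: swap data[0],data[7]; hi=6 → [9,4,5,2,1,7,10,13,11]
data[mid]=9>4: swap data[0],data[6]; hi=5 → [10,4,5,2,1,7,9,13,11]
data[mid]=10>4: swap data[0],data[5]; hi=4 → [7,4,5,2,1,10,9,13,11]
data[mid]=7>4: swap data[0],data[4]; hi=3 → [1,4,5,2,7,10,9,13,11]
data[mid]=1<4: swap data[0],data[0]; lo=1,mid=1 → [1,4,5,2,7,10,9,13,11]
data[mid]=4=4: mid=2
data[mid]=5>4: swap data[2],data[3]; hi=2 → [1,4,2,5,7,10,9,13,11]
data[mid]=2<4: swap data[1],data[2]; lo=2,mid=3 → [1,2,4,5,7,10,9,13,11]
end: lo=2, hi=2; data = [1,2,4,5,7,10,9,13,11]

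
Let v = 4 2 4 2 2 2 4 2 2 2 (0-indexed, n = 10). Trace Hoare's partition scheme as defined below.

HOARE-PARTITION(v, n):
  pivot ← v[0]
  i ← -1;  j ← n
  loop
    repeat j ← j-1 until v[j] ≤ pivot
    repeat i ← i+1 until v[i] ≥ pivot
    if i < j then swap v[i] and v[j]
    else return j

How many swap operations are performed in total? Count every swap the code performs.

3

pivot=4
j stops at 9 (2), i stops at 0 (4); swap ⇒ 2 2 4 2 2 2 4 2 2 4
j stops at 8 (2), i stops at 2 (4); swap ⇒ 2 2 2 2 2 2 4 2 4 4
j stops at 7 (2), i stops at 6 (4); swap ⇒ 2 2 2 2 2 2 2 4 4 4
j stops at 6, i stops at 7; i≥j ⇒ return 6. v=2 2 2 2 2 2 2 4 4 4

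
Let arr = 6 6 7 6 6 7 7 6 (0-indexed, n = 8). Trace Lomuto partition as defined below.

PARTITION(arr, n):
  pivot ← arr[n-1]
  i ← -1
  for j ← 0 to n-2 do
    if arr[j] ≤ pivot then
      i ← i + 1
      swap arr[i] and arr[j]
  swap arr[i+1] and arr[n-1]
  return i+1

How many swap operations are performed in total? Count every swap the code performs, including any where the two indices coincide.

5

pivot = arr[7] = 6; i = -1
j=0: arr[0]=6 ≤ 6 → i=0, swap arr[0],arr[0] (no change) → 6 6 7 6 6 7 7 6
j=1: arr[1]=6 ≤ 6 → i=1, swap arr[1],arr[1] (no change) → 6 6 7 6 6 7 7 6
j=2: arr[2]=7 > 6 → no swap
j=3: arr[3]=6 ≤ 6 → i=2, swap arr[2],arr[3] → 6 6 6 7 6 7 7 6
j=4: arr[4]=6 ≤ 6 → i=3, swap arr[3],arr[4] → 6 6 6 6 7 7 7 6
j=5: arr[5]=7 > 6 → no swap
j=6: arr[6]=7 > 6 → no swap
final swap arr[4],arr[7] → 6 6 6 6 6 7 7 7; return 4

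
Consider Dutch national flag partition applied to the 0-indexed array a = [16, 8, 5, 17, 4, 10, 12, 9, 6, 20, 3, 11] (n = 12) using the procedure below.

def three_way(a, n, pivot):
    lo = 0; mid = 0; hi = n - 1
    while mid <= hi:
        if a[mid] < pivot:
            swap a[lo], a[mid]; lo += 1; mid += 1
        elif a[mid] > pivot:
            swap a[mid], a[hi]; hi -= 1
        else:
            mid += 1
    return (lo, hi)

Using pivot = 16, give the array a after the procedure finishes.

lo=0 mid=0 hi=11
16=16: mid=1
8<16: swap(0,1), lo=1 mid=2 ⇒ [8, 16, 5, 17, 4, 10, 12, 9, 6, 20, 3, 11]
5<16: swap(1,2), lo=2 mid=3 ⇒ [8, 5, 16, 17, 4, 10, 12, 9, 6, 20, 3, 11]
17>16: swap(3,11), hi=10 ⇒ [8, 5, 16, 11, 4, 10, 12, 9, 6, 20, 3, 17]
11<16: swap(2,3), lo=3 mid=4 ⇒ [8, 5, 11, 16, 4, 10, 12, 9, 6, 20, 3, 17]
4<16: swap(3,4), lo=4 mid=5 ⇒ [8, 5, 11, 4, 16, 10, 12, 9, 6, 20, 3, 17]
10<16: swap(4,5), lo=5 mid=6 ⇒ [8, 5, 11, 4, 10, 16, 12, 9, 6, 20, 3, 17]
12<16: swap(5,6), lo=6 mid=7 ⇒ [8, 5, 11, 4, 10, 12, 16, 9, 6, 20, 3, 17]
9<16: swap(6,7), lo=7 mid=8 ⇒ [8, 5, 11, 4, 10, 12, 9, 16, 6, 20, 3, 17]
6<16: swap(7,8), lo=8 mid=9 ⇒ [8, 5, 11, 4, 10, 12, 9, 6, 16, 20, 3, 17]
20>16: swap(9,10), hi=9 ⇒ [8, 5, 11, 4, 10, 12, 9, 6, 16, 3, 20, 17]
3<16: swap(8,9), lo=9 mid=10 ⇒ [8, 5, 11, 4, 10, 12, 9, 6, 3, 16, 20, 17]
done. lo=9 hi=9; a=[8, 5, 11, 4, 10, 12, 9, 6, 3, 16, 20, 17]

[8, 5, 11, 4, 10, 12, 9, 6, 3, 16, 20, 17]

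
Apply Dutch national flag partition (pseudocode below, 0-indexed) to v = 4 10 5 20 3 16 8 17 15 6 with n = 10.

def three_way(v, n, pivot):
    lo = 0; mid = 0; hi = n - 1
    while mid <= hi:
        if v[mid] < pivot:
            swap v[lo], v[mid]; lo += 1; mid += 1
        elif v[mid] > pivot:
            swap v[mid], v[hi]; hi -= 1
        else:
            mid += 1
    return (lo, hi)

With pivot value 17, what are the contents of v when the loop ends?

lo=0 mid=0 hi=9
4<17: swap(0,0), lo=1 mid=1 ⇒ 4 10 5 20 3 16 8 17 15 6
10<17: swap(1,1), lo=2 mid=2 ⇒ 4 10 5 20 3 16 8 17 15 6
5<17: swap(2,2), lo=3 mid=3 ⇒ 4 10 5 20 3 16 8 17 15 6
20>17: swap(3,9), hi=8 ⇒ 4 10 5 6 3 16 8 17 15 20
6<17: swap(3,3), lo=4 mid=4 ⇒ 4 10 5 6 3 16 8 17 15 20
3<17: swap(4,4), lo=5 mid=5 ⇒ 4 10 5 6 3 16 8 17 15 20
16<17: swap(5,5), lo=6 mid=6 ⇒ 4 10 5 6 3 16 8 17 15 20
8<17: swap(6,6), lo=7 mid=7 ⇒ 4 10 5 6 3 16 8 17 15 20
17=17: mid=8
15<17: swap(7,8), lo=8 mid=9 ⇒ 4 10 5 6 3 16 8 15 17 20
done. lo=8 hi=8; v=4 10 5 6 3 16 8 15 17 20

4 10 5 6 3 16 8 15 17 20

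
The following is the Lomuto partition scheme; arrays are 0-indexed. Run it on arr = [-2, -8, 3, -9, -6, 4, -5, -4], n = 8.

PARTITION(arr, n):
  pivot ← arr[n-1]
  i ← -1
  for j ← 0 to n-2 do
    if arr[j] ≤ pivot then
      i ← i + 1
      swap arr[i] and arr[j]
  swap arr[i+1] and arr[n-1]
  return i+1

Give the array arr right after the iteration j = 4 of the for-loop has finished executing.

[-8, -9, -6, -2, 3, 4, -5, -4]

pivot = arr[7] = -4; i = -1
j=0: arr[0]=-2 > -4 → no swap
j=1: arr[1]=-8 ≤ -4 → i=0, swap arr[0],arr[1] → [-8, -2, 3, -9, -6, 4, -5, -4]
j=2: arr[2]=3 > -4 → no swap
j=3: arr[3]=-9 ≤ -4 → i=1, swap arr[1],arr[3] → [-8, -9, 3, -2, -6, 4, -5, -4]
j=4: arr[4]=-6 ≤ -4 → i=2, swap arr[2],arr[4] → [-8, -9, -6, -2, 3, 4, -5, -4]
(after j=4) arr = [-8, -9, -6, -2, 3, 4, -5, -4]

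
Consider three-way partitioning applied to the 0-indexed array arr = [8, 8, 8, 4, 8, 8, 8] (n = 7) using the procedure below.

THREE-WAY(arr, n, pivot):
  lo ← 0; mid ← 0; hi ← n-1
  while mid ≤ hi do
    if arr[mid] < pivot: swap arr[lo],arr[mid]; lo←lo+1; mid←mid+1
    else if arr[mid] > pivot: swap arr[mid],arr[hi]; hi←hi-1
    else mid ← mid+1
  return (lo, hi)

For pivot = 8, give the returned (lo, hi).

(1, 6)

lo=0 mid=0 hi=6
8=8: mid=1
8=8: mid=2
8=8: mid=3
4<8: swap(0,3), lo=1 mid=4 ⇒ [4, 8, 8, 8, 8, 8, 8]
8=8: mid=5
8=8: mid=6
8=8: mid=7
done. lo=1 hi=6; arr=[4, 8, 8, 8, 8, 8, 8]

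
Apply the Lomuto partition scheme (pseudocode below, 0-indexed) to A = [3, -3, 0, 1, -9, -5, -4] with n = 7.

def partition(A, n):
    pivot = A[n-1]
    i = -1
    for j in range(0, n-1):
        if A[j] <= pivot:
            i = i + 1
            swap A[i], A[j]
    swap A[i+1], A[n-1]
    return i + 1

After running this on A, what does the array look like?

pivot=-4, i=-1
j=0: 3>-4, skip
j=1: -3>-4, skip
j=2: 0>-4, skip
j=3: 1>-4, skip
j=4: -9≤-4, i=0, swap(0,4) ⇒ [-9, -3, 0, 1, 3, -5, -4]
j=5: -5≤-4, i=1, swap(1,5) ⇒ [-9, -5, 0, 1, 3, -3, -4]
swap(2,6) ⇒ [-9, -5, -4, 1, 3, -3, 0]; return 2

[-9, -5, -4, 1, 3, -3, 0]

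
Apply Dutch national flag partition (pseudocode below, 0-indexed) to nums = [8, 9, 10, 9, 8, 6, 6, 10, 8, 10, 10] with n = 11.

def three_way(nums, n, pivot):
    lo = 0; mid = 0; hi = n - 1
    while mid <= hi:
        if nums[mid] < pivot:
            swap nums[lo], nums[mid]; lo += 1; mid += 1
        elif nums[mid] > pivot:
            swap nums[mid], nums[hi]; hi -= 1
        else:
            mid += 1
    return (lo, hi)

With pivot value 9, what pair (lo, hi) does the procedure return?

(5, 6)

lo=0 mid=0 hi=10
8<9: swap(0,0), lo=1 mid=1 ⇒ [8, 9, 10, 9, 8, 6, 6, 10, 8, 10, 10]
9=9: mid=2
10>9: swap(2,10), hi=9 ⇒ [8, 9, 10, 9, 8, 6, 6, 10, 8, 10, 10]
10>9: swap(2,9), hi=8 ⇒ [8, 9, 10, 9, 8, 6, 6, 10, 8, 10, 10]
10>9: swap(2,8), hi=7 ⇒ [8, 9, 8, 9, 8, 6, 6, 10, 10, 10, 10]
8<9: swap(1,2), lo=2 mid=3 ⇒ [8, 8, 9, 9, 8, 6, 6, 10, 10, 10, 10]
9=9: mid=4
8<9: swap(2,4), lo=3 mid=5 ⇒ [8, 8, 8, 9, 9, 6, 6, 10, 10, 10, 10]
6<9: swap(3,5), lo=4 mid=6 ⇒ [8, 8, 8, 6, 9, 9, 6, 10, 10, 10, 10]
6<9: swap(4,6), lo=5 mid=7 ⇒ [8, 8, 8, 6, 6, 9, 9, 10, 10, 10, 10]
10>9: swap(7,7), hi=6 ⇒ [8, 8, 8, 6, 6, 9, 9, 10, 10, 10, 10]
done. lo=5 hi=6; nums=[8, 8, 8, 6, 6, 9, 9, 10, 10, 10, 10]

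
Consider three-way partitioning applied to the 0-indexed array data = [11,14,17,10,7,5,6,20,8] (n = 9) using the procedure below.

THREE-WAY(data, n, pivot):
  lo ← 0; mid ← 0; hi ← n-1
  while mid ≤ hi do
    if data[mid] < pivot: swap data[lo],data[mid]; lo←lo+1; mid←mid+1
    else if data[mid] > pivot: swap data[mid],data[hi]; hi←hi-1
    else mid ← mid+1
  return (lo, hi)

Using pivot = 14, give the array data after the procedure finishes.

[11,8,10,7,5,6,14,20,17]

lo=0 mid=0 hi=8
11<14: swap(0,0), lo=1 mid=1 ⇒ [11,14,17,10,7,5,6,20,8]
14=14: mid=2
17>14: swap(2,8), hi=7 ⇒ [11,14,8,10,7,5,6,20,17]
8<14: swap(1,2), lo=2 mid=3 ⇒ [11,8,14,10,7,5,6,20,17]
10<14: swap(2,3), lo=3 mid=4 ⇒ [11,8,10,14,7,5,6,20,17]
7<14: swap(3,4), lo=4 mid=5 ⇒ [11,8,10,7,14,5,6,20,17]
5<14: swap(4,5), lo=5 mid=6 ⇒ [11,8,10,7,5,14,6,20,17]
6<14: swap(5,6), lo=6 mid=7 ⇒ [11,8,10,7,5,6,14,20,17]
20>14: swap(7,7), hi=6 ⇒ [11,8,10,7,5,6,14,20,17]
done. lo=6 hi=6; data=[11,8,10,7,5,6,14,20,17]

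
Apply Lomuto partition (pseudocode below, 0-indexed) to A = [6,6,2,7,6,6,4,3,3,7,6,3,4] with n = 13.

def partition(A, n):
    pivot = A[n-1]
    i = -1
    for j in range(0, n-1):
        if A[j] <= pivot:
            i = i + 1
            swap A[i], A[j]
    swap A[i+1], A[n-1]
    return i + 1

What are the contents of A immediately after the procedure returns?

[2,4,3,3,3,4,6,6,7,7,6,6,6]

pivot=4, i=-1
j=0: 6>4, skip
j=1: 6>4, skip
j=2: 2≤4, i=0, swap(0,2) ⇒ [2,6,6,7,6,6,4,3,3,7,6,3,4]
j=3: 7>4, skip
j=4: 6>4, skip
j=5: 6>4, skip
j=6: 4≤4, i=1, swap(1,6) ⇒ [2,4,6,7,6,6,6,3,3,7,6,3,4]
j=7: 3≤4, i=2, swap(2,7) ⇒ [2,4,3,7,6,6,6,6,3,7,6,3,4]
j=8: 3≤4, i=3, swap(3,8) ⇒ [2,4,3,3,6,6,6,6,7,7,6,3,4]
j=9: 7>4, skip
j=10: 6>4, skip
j=11: 3≤4, i=4, swap(4,11) ⇒ [2,4,3,3,3,6,6,6,7,7,6,6,4]
swap(5,12) ⇒ [2,4,3,3,3,4,6,6,7,7,6,6,6]; return 5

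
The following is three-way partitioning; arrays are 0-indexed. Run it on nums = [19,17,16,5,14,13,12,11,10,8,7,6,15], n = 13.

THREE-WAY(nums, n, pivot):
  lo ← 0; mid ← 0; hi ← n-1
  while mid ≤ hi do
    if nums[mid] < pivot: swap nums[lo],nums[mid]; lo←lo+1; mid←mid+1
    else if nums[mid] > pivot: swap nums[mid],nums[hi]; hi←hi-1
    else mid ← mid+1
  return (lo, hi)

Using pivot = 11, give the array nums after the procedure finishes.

lo=0 mid=0 hi=12
19>11: swap(0,12), hi=11 ⇒ [15,17,16,5,14,13,12,11,10,8,7,6,19]
15>11: swap(0,11), hi=10 ⇒ [6,17,16,5,14,13,12,11,10,8,7,15,19]
6<11: swap(0,0), lo=1 mid=1 ⇒ [6,17,16,5,14,13,12,11,10,8,7,15,19]
17>11: swap(1,10), hi=9 ⇒ [6,7,16,5,14,13,12,11,10,8,17,15,19]
7<11: swap(1,1), lo=2 mid=2 ⇒ [6,7,16,5,14,13,12,11,10,8,17,15,19]
16>11: swap(2,9), hi=8 ⇒ [6,7,8,5,14,13,12,11,10,16,17,15,19]
8<11: swap(2,2), lo=3 mid=3 ⇒ [6,7,8,5,14,13,12,11,10,16,17,15,19]
5<11: swap(3,3), lo=4 mid=4 ⇒ [6,7,8,5,14,13,12,11,10,16,17,15,19]
14>11: swap(4,8), hi=7 ⇒ [6,7,8,5,10,13,12,11,14,16,17,15,19]
10<11: swap(4,4), lo=5 mid=5 ⇒ [6,7,8,5,10,13,12,11,14,16,17,15,19]
13>11: swap(5,7), hi=6 ⇒ [6,7,8,5,10,11,12,13,14,16,17,15,19]
11=11: mid=6
12>11: swap(6,6), hi=5 ⇒ [6,7,8,5,10,11,12,13,14,16,17,15,19]
done. lo=5 hi=5; nums=[6,7,8,5,10,11,12,13,14,16,17,15,19]

[6,7,8,5,10,11,12,13,14,16,17,15,19]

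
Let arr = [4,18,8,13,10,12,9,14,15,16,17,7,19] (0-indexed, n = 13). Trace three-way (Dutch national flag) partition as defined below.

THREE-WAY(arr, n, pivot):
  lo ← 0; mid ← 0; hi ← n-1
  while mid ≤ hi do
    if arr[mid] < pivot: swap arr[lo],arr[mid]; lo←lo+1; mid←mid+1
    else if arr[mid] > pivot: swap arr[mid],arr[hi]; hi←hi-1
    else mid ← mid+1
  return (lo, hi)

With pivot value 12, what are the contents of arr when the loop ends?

[4,7,8,9,10,12,14,15,16,17,13,19,18]

pivot = 12; lo=0, mid=0, hi=12
arr[mid]=4<12: swap arr[0],arr[0]; lo=1,mid=1 → [4,18,8,13,10,12,9,14,15,16,17,7,19]
arr[mid]=18>12: swap arr[1],arr[12]; hi=11 → [4,19,8,13,10,12,9,14,15,16,17,7,18]
arr[mid]=19>12: swap arr[1],arr[11]; hi=10 → [4,7,8,13,10,12,9,14,15,16,17,19,18]
arr[mid]=7<12: swap arr[1],arr[1]; lo=2,mid=2 → [4,7,8,13,10,12,9,14,15,16,17,19,18]
arr[mid]=8<12: swap arr[2],arr[2]; lo=3,mid=3 → [4,7,8,13,10,12,9,14,15,16,17,19,18]
arr[mid]=13>12: swap arr[3],arr[10]; hi=9 → [4,7,8,17,10,12,9,14,15,16,13,19,18]
arr[mid]=17>12: swap arr[3],arr[9]; hi=8 → [4,7,8,16,10,12,9,14,15,17,13,19,18]
arr[mid]=16>12: swap arr[3],arr[8]; hi=7 → [4,7,8,15,10,12,9,14,16,17,13,19,18]
arr[mid]=15>12: swap arr[3],arr[7]; hi=6 → [4,7,8,14,10,12,9,15,16,17,13,19,18]
arr[mid]=14>12: swap arr[3],arr[6]; hi=5 → [4,7,8,9,10,12,14,15,16,17,13,19,18]
arr[mid]=9<12: swap arr[3],arr[3]; lo=4,mid=4 → [4,7,8,9,10,12,14,15,16,17,13,19,18]
arr[mid]=10<12: swap arr[4],arr[4]; lo=5,mid=5 → [4,7,8,9,10,12,14,15,16,17,13,19,18]
arr[mid]=12=12: mid=6
end: lo=5, hi=5; arr = [4,7,8,9,10,12,14,15,16,17,13,19,18]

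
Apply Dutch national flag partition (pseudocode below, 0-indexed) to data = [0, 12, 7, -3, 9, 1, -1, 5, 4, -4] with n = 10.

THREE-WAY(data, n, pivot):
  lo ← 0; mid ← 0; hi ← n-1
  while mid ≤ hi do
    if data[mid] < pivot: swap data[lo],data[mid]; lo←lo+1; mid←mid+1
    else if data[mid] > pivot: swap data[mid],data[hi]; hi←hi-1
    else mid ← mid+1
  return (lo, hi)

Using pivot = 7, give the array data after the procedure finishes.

[0, -4, -3, 4, 1, -1, 5, 7, 9, 12]

pivot = 7; lo=0, mid=0, hi=9
data[mid]=0<7: swap data[0],data[0]; lo=1,mid=1 → [0, 12, 7, -3, 9, 1, -1, 5, 4, -4]
data[mid]=12>7: swap data[1],data[9]; hi=8 → [0, -4, 7, -3, 9, 1, -1, 5, 4, 12]
data[mid]=-4<7: swap data[1],data[1]; lo=2,mid=2 → [0, -4, 7, -3, 9, 1, -1, 5, 4, 12]
data[mid]=7=7: mid=3
data[mid]=-3<7: swap data[2],data[3]; lo=3,mid=4 → [0, -4, -3, 7, 9, 1, -1, 5, 4, 12]
data[mid]=9>7: swap data[4],data[8]; hi=7 → [0, -4, -3, 7, 4, 1, -1, 5, 9, 12]
data[mid]=4<7: swap data[3],data[4]; lo=4,mid=5 → [0, -4, -3, 4, 7, 1, -1, 5, 9, 12]
data[mid]=1<7: swap data[4],data[5]; lo=5,mid=6 → [0, -4, -3, 4, 1, 7, -1, 5, 9, 12]
data[mid]=-1<7: swap data[5],data[6]; lo=6,mid=7 → [0, -4, -3, 4, 1, -1, 7, 5, 9, 12]
data[mid]=5<7: swap data[6],data[7]; lo=7,mid=8 → [0, -4, -3, 4, 1, -1, 5, 7, 9, 12]
end: lo=7, hi=7; data = [0, -4, -3, 4, 1, -1, 5, 7, 9, 12]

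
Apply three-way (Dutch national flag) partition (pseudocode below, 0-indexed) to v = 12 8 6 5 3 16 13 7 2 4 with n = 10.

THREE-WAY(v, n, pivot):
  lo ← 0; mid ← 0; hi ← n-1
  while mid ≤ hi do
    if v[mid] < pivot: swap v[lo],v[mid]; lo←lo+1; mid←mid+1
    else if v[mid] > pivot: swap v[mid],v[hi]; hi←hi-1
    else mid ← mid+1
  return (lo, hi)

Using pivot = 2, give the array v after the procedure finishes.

lo=0 mid=0 hi=9
12>2: swap(0,9), hi=8 ⇒ 4 8 6 5 3 16 13 7 2 12
4>2: swap(0,8), hi=7 ⇒ 2 8 6 5 3 16 13 7 4 12
2=2: mid=1
8>2: swap(1,7), hi=6 ⇒ 2 7 6 5 3 16 13 8 4 12
7>2: swap(1,6), hi=5 ⇒ 2 13 6 5 3 16 7 8 4 12
13>2: swap(1,5), hi=4 ⇒ 2 16 6 5 3 13 7 8 4 12
16>2: swap(1,4), hi=3 ⇒ 2 3 6 5 16 13 7 8 4 12
3>2: swap(1,3), hi=2 ⇒ 2 5 6 3 16 13 7 8 4 12
5>2: swap(1,2), hi=1 ⇒ 2 6 5 3 16 13 7 8 4 12
6>2: swap(1,1), hi=0 ⇒ 2 6 5 3 16 13 7 8 4 12
done. lo=0 hi=0; v=2 6 5 3 16 13 7 8 4 12

2 6 5 3 16 13 7 8 4 12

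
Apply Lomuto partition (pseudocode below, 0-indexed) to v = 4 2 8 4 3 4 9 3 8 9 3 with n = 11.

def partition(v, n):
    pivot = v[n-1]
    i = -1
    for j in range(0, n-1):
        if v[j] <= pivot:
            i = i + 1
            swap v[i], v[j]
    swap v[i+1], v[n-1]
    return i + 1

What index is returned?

3

pivot = v[10] = 3; i = -1
j=0: v[0]=4 > 3 → no swap
j=1: v[1]=2 ≤ 3 → i=0, swap v[0],v[1] → 2 4 8 4 3 4 9 3 8 9 3
j=2: v[2]=8 > 3 → no swap
j=3: v[3]=4 > 3 → no swap
j=4: v[4]=3 ≤ 3 → i=1, swap v[1],v[4] → 2 3 8 4 4 4 9 3 8 9 3
j=5: v[5]=4 > 3 → no swap
j=6: v[6]=9 > 3 → no swap
j=7: v[7]=3 ≤ 3 → i=2, swap v[2],v[7] → 2 3 3 4 4 4 9 8 8 9 3
j=8: v[8]=8 > 3 → no swap
j=9: v[9]=9 > 3 → no swap
final swap v[3],v[10] → 2 3 3 3 4 4 9 8 8 9 4; return 3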